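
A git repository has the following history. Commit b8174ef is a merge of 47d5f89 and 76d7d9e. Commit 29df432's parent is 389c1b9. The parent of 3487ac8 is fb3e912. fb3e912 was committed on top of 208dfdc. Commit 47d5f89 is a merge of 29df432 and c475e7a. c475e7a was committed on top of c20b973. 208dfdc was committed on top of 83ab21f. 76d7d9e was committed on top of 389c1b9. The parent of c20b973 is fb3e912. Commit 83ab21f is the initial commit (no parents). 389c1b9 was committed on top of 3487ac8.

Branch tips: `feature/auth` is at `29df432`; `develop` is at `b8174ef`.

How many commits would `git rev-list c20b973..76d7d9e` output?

3

Reachable from 76d7d9e: {208dfdc, 3487ac8, 389c1b9, 76d7d9e, 83ab21f, fb3e912}.
Reachable from c20b973: {208dfdc, 83ab21f, c20b973, fb3e912}.
In 76d7d9e's history but not c20b973's: {3487ac8, 389c1b9, 76d7d9e} — 3 commits.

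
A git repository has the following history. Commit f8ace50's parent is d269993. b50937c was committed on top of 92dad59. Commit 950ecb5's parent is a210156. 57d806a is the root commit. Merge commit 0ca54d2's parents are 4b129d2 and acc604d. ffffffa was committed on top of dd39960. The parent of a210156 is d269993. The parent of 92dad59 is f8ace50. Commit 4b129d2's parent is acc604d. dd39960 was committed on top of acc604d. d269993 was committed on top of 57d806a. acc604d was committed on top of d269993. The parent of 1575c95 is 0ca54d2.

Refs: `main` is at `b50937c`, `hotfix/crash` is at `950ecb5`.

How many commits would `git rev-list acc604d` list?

Walking parent pointers from acc604d: reachable set = {57d806a, acc604d, d269993}.
That is 3 commits.

3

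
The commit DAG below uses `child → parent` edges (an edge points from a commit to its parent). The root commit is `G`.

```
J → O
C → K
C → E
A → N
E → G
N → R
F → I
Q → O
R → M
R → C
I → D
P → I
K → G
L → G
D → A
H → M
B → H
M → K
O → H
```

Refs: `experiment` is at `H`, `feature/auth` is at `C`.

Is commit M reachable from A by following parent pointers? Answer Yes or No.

Yes

Ancestors of A (commits reachable by following parents): {A, C, E, G, K, M, N, R}.
M is in that set, so it is an ancestor of A.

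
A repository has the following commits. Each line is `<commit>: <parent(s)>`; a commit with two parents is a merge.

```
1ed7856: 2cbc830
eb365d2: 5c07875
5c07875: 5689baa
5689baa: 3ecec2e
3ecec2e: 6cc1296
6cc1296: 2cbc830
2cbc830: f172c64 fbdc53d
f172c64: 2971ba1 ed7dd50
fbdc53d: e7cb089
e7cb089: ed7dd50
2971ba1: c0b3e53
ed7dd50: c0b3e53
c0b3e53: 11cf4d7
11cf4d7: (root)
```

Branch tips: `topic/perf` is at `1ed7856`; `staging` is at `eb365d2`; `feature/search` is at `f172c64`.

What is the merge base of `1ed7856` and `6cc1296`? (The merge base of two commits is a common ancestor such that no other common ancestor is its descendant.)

2cbc830

Ancestors of 1ed7856: {11cf4d7, 1ed7856, 2971ba1, 2cbc830, c0b3e53, e7cb089, ed7dd50, f172c64, fbdc53d}.
Ancestors of 6cc1296: {11cf4d7, 2971ba1, 2cbc830, 6cc1296, c0b3e53, e7cb089, ed7dd50, f172c64, fbdc53d}.
Common ancestors: {11cf4d7, 2971ba1, 2cbc830, c0b3e53, e7cb089, ed7dd50, f172c64, fbdc53d}.
Among these, 2cbc830 is not an ancestor of any other common ancestor — it is the merge base.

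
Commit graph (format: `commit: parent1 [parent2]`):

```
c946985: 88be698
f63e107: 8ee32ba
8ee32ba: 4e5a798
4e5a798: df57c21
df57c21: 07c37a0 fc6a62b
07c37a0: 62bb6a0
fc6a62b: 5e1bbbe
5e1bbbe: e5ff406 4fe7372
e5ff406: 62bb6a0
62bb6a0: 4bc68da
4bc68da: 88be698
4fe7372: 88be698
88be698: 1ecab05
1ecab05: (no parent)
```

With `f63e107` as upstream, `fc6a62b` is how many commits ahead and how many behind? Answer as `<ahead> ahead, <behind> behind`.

Reachable from fc6a62b: {1ecab05, 4bc68da, 4fe7372, 5e1bbbe, 62bb6a0, 88be698, e5ff406, fc6a62b}.
Reachable from f63e107: {07c37a0, 1ecab05, 4bc68da, 4e5a798, 4fe7372, 5e1bbbe, 62bb6a0, 88be698, 8ee32ba, df57c21, e5ff406, f63e107, fc6a62b}.
Only in fc6a62b's history (ahead): {} — 0.
Only in f63e107's history (behind): {07c37a0, 4e5a798, 8ee32ba, df57c21, f63e107} — 5.

0 ahead, 5 behind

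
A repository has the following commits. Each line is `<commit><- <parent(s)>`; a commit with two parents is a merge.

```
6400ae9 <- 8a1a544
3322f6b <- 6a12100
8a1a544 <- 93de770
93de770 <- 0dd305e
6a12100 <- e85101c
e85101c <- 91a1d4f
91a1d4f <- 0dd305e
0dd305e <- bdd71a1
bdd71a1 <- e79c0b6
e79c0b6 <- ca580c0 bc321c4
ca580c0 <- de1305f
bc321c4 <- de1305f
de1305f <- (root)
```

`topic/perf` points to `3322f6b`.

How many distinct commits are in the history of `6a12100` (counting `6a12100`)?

Walking parent pointers from 6a12100: reachable set = {0dd305e, 6a12100, 91a1d4f, bc321c4, bdd71a1, ca580c0, de1305f, e79c0b6, e85101c}.
That is 9 commits.

9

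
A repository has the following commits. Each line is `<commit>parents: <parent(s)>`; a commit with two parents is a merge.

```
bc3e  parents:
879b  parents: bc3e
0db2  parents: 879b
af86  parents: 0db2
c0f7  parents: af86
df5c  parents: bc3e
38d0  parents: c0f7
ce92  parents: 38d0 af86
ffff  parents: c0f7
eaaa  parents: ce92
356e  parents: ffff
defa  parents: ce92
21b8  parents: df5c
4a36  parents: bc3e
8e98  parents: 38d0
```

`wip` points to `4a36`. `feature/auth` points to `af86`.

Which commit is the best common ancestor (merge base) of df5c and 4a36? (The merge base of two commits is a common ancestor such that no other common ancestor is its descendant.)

bc3e

Ancestors of df5c: {bc3e, df5c}.
Ancestors of 4a36: {4a36, bc3e}.
Common ancestors: {bc3e}.
The only common ancestor is bc3e, so it is the merge base.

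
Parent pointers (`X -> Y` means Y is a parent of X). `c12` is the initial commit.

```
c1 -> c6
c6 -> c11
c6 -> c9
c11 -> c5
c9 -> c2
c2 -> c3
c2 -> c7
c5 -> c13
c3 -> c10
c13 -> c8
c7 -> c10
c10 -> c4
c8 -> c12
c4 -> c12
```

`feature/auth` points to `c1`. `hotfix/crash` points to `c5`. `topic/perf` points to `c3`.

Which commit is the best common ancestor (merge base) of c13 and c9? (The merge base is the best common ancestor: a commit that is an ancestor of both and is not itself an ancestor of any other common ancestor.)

c12

Ancestors of c13: {c12, c13, c8}.
Ancestors of c9: {c10, c12, c2, c3, c4, c7, c9}.
Common ancestors: {c12}.
The only common ancestor is c12, so it is the merge base.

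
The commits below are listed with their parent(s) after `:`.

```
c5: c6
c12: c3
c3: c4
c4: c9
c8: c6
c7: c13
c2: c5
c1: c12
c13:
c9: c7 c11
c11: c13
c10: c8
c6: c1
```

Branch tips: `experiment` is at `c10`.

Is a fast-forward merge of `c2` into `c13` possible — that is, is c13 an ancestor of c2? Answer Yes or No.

Yes

A fast-forward from c13 to c2 is possible iff c13 is an ancestor of c2.
Ancestors of c2: {c1, c11, c12, c13, c2, c3, c4, c5, c6, c7, c9}.
c13 is among them, so fast-forward is possible.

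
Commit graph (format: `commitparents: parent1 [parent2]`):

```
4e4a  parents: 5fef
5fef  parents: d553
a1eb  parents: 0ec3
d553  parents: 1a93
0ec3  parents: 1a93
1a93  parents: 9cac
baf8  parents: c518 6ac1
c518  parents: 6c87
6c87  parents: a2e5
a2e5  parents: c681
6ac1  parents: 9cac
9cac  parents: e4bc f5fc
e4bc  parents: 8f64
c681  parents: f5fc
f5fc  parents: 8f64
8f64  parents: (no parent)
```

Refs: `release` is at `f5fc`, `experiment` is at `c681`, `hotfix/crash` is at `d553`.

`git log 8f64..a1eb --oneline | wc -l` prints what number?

Reachable from a1eb: {0ec3, 1a93, 8f64, 9cac, a1eb, e4bc, f5fc}.
Reachable from 8f64: {8f64}.
In a1eb's history but not 8f64's: {0ec3, 1a93, 9cac, a1eb, e4bc, f5fc} — 6 commits.

6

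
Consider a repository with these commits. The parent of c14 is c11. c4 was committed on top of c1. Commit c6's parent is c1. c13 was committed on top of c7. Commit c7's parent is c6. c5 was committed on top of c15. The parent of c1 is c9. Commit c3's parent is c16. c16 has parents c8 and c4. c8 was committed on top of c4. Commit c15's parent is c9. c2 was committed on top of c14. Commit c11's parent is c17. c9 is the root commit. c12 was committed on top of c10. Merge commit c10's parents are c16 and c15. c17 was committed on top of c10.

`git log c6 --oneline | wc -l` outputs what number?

3

Walking parent pointers from c6: reachable set = {c1, c6, c9}.
That is 3 commits.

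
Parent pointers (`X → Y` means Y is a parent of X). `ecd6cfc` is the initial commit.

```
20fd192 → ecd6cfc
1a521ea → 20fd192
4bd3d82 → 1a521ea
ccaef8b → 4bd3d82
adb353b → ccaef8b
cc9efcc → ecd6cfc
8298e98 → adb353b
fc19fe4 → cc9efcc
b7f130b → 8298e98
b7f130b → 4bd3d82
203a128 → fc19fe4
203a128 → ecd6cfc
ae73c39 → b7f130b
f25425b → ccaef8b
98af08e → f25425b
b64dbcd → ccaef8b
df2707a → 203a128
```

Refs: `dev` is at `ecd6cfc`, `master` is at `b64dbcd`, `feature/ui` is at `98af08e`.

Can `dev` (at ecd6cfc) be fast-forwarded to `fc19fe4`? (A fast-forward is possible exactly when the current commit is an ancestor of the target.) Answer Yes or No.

Yes

A fast-forward from ecd6cfc to fc19fe4 is possible iff ecd6cfc is an ancestor of fc19fe4.
Ancestors of fc19fe4: {cc9efcc, ecd6cfc, fc19fe4}.
ecd6cfc is among them, so fast-forward is possible.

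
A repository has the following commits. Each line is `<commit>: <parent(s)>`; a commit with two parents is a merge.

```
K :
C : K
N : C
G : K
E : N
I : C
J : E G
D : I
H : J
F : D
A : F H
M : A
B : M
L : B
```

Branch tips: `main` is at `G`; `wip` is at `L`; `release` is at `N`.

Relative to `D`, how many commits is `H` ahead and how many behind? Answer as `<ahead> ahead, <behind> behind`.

Reachable from H: {C, E, G, H, J, K, N}.
Reachable from D: {C, D, I, K}.
Only in H's history (ahead): {E, G, H, J, N} — 5.
Only in D's history (behind): {D, I} — 2.

5 ahead, 2 behind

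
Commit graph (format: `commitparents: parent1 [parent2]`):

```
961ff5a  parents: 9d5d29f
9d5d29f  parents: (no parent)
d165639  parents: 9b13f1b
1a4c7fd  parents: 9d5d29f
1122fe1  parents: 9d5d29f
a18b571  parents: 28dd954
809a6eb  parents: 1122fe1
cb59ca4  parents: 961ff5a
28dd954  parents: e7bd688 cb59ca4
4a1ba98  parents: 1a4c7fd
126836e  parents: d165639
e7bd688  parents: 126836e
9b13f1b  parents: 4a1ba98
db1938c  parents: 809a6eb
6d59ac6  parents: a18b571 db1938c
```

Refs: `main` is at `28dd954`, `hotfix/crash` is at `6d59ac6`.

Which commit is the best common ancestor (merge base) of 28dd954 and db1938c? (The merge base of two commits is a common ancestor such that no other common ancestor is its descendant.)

9d5d29f

Ancestors of 28dd954: {126836e, 1a4c7fd, 28dd954, 4a1ba98, 961ff5a, 9b13f1b, 9d5d29f, cb59ca4, d165639, e7bd688}.
Ancestors of db1938c: {1122fe1, 809a6eb, 9d5d29f, db1938c}.
Common ancestors: {9d5d29f}.
The only common ancestor is 9d5d29f, so it is the merge base.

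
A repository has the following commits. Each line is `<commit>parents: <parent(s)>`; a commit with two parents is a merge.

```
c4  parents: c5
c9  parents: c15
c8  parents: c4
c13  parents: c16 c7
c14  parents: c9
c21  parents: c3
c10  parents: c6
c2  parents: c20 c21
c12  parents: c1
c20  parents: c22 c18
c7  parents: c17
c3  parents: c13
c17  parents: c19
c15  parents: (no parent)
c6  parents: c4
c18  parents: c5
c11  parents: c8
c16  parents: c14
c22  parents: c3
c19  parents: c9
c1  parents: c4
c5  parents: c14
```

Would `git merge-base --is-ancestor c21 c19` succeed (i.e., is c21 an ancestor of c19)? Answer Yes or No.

No

Ancestors of c19: {c15, c19, c9}.
c21 is not in that set, so it is not an ancestor of c19.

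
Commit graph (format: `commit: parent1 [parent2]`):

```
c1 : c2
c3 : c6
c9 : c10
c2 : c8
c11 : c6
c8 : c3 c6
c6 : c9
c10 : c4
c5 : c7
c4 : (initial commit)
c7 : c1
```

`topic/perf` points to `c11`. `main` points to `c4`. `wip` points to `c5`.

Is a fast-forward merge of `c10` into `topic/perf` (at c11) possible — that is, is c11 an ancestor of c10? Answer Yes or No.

No

A fast-forward from c11 to c10 is possible iff c11 is an ancestor of c10.
Ancestors of c10: {c10, c4}.
c11 is not among them, so fast-forward is not possible.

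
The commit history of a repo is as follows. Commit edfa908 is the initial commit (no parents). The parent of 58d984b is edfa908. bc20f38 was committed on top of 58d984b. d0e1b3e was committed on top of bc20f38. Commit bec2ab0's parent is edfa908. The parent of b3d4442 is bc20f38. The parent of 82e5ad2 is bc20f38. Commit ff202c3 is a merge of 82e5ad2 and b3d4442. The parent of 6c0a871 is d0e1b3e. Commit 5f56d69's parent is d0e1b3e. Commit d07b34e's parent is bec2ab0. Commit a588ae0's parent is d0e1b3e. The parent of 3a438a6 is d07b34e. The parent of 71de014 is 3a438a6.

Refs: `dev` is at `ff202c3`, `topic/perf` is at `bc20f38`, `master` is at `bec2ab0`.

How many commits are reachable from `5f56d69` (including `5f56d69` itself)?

5

Walking parent pointers from 5f56d69: reachable set = {58d984b, 5f56d69, bc20f38, d0e1b3e, edfa908}.
That is 5 commits.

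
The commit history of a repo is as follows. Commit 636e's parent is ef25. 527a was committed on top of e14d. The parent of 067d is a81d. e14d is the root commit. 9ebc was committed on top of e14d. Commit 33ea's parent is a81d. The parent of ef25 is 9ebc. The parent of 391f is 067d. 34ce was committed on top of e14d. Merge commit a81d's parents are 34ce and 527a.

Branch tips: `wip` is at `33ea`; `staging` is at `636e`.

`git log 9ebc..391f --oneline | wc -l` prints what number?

5

Reachable from 391f: {067d, 34ce, 391f, 527a, a81d, e14d}.
Reachable from 9ebc: {9ebc, e14d}.
In 391f's history but not 9ebc's: {067d, 34ce, 391f, 527a, a81d} — 5 commits.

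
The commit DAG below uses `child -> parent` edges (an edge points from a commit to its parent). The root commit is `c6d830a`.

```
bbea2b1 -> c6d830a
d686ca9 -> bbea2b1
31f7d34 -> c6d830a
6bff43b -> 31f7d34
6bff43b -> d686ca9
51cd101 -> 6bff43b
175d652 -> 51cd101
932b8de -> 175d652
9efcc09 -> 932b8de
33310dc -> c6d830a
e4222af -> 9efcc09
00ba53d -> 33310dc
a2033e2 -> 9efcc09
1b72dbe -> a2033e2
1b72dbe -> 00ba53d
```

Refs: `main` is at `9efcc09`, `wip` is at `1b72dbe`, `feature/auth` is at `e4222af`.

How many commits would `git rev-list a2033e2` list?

Walking parent pointers from a2033e2: reachable set = {175d652, 31f7d34, 51cd101, 6bff43b, 932b8de, 9efcc09, a2033e2, bbea2b1, c6d830a, d686ca9}.
That is 10 commits.

10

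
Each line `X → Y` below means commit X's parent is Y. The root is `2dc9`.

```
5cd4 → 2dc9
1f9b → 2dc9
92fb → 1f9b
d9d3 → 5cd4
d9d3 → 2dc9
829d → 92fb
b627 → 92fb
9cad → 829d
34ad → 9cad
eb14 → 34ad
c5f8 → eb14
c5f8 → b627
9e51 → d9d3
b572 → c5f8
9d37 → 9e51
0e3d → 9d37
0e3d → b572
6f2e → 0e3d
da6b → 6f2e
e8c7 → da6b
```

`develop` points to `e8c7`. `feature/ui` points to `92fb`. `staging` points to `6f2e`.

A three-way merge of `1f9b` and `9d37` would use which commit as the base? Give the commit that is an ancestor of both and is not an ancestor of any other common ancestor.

Ancestors of 1f9b: {1f9b, 2dc9}.
Ancestors of 9d37: {2dc9, 5cd4, 9d37, 9e51, d9d3}.
Common ancestors: {2dc9}.
The only common ancestor is 2dc9, so it is the merge base.

2dc9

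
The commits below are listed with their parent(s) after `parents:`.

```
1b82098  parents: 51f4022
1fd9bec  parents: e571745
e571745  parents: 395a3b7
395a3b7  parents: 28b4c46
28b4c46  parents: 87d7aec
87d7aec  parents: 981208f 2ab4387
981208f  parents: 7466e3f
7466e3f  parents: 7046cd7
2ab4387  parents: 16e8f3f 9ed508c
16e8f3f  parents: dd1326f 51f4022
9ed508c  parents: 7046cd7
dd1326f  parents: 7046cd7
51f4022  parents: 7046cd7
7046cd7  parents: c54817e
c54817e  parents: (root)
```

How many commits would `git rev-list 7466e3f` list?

3

Walking parent pointers from 7466e3f: reachable set = {7046cd7, 7466e3f, c54817e}.
That is 3 commits.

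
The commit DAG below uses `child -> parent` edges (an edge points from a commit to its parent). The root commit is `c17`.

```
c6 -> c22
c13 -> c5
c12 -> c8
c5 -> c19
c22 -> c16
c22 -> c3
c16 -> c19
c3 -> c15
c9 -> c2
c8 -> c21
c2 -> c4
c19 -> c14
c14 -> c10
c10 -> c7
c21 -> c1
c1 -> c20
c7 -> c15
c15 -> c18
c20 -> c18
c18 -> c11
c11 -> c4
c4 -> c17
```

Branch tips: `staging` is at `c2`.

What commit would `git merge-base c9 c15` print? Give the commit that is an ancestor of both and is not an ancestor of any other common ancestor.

c4

Ancestors of c9: {c17, c2, c4, c9}.
Ancestors of c15: {c11, c15, c17, c18, c4}.
Common ancestors: {c17, c4}.
Among these, c4 is not an ancestor of any other common ancestor — it is the merge base.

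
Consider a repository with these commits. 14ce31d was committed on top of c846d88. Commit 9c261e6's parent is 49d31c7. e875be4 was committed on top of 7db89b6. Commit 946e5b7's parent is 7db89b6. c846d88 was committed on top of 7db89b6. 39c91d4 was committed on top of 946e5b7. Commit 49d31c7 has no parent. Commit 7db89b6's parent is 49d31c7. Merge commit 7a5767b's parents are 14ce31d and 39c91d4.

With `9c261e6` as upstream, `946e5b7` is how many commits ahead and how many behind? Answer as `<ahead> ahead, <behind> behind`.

2 ahead, 1 behind

Reachable from 946e5b7: {49d31c7, 7db89b6, 946e5b7}.
Reachable from 9c261e6: {49d31c7, 9c261e6}.
Only in 946e5b7's history (ahead): {7db89b6, 946e5b7} — 2.
Only in 9c261e6's history (behind): {9c261e6} — 1.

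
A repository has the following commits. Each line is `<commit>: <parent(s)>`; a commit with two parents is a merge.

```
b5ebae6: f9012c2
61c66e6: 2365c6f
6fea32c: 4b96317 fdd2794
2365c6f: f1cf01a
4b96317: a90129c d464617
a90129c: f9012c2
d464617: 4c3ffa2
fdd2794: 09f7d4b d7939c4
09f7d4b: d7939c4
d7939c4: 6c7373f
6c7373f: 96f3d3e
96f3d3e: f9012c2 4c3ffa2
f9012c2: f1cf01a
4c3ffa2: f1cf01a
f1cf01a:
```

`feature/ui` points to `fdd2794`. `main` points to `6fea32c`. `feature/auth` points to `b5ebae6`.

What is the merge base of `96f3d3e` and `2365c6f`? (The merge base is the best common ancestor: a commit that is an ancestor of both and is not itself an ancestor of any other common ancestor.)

Ancestors of 96f3d3e: {4c3ffa2, 96f3d3e, f1cf01a, f9012c2}.
Ancestors of 2365c6f: {2365c6f, f1cf01a}.
Common ancestors: {f1cf01a}.
The only common ancestor is f1cf01a, so it is the merge base.

f1cf01a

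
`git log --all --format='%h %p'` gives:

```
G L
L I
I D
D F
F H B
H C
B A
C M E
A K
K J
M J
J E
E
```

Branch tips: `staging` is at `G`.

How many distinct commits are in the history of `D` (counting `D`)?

Walking parent pointers from D: reachable set = {A, B, C, D, E, F, H, J, K, M}.
That is 10 commits.

10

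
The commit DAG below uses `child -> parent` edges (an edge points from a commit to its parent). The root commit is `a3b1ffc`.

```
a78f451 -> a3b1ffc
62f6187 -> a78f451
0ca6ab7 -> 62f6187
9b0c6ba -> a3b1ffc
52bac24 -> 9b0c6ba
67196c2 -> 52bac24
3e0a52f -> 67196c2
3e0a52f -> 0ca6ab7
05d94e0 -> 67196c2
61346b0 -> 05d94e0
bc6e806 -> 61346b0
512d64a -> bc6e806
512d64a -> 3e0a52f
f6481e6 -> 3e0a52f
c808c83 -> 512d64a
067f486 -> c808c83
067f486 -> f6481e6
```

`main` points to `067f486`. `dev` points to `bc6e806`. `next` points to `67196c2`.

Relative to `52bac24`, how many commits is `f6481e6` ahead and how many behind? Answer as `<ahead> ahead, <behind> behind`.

6 ahead, 0 behind

Reachable from f6481e6: {0ca6ab7, 3e0a52f, 52bac24, 62f6187, 67196c2, 9b0c6ba, a3b1ffc, a78f451, f6481e6}.
Reachable from 52bac24: {52bac24, 9b0c6ba, a3b1ffc}.
Only in f6481e6's history (ahead): {0ca6ab7, 3e0a52f, 62f6187, 67196c2, a78f451, f6481e6} — 6.
Only in 52bac24's history (behind): {} — 0.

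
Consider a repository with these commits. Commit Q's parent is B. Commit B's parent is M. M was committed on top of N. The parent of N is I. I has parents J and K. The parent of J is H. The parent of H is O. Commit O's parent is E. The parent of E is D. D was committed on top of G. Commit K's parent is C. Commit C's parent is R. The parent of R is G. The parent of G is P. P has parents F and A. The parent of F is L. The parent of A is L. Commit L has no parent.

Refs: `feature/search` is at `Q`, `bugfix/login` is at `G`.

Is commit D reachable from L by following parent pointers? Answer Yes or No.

Ancestors of L: {L}.
D is not in that set, so it is not an ancestor of L.

No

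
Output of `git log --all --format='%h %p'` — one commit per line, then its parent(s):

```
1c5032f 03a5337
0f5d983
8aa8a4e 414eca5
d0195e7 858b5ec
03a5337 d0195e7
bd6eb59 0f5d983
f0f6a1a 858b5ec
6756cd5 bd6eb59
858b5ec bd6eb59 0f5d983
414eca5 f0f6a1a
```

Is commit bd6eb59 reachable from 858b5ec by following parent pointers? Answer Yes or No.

Ancestors of 858b5ec (commits reachable by following parents): {0f5d983, 858b5ec, bd6eb59}.
bd6eb59 is in that set, so it is an ancestor of 858b5ec.

Yes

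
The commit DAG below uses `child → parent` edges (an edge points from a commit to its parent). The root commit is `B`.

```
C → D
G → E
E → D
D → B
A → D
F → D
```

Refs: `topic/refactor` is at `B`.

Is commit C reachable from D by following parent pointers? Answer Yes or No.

Ancestors of D: {B, D}.
C is not in that set, so it is not an ancestor of D.

No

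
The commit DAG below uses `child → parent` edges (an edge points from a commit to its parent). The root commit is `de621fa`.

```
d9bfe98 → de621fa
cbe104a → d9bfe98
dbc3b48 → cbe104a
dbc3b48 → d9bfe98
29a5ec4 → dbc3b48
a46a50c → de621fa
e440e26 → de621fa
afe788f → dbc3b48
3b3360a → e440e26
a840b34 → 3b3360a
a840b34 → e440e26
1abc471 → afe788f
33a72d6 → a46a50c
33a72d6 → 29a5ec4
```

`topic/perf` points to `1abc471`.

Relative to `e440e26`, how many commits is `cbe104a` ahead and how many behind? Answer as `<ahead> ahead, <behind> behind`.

2 ahead, 1 behind

Reachable from cbe104a: {cbe104a, d9bfe98, de621fa}.
Reachable from e440e26: {de621fa, e440e26}.
Only in cbe104a's history (ahead): {cbe104a, d9bfe98} — 2.
Only in e440e26's history (behind): {e440e26} — 1.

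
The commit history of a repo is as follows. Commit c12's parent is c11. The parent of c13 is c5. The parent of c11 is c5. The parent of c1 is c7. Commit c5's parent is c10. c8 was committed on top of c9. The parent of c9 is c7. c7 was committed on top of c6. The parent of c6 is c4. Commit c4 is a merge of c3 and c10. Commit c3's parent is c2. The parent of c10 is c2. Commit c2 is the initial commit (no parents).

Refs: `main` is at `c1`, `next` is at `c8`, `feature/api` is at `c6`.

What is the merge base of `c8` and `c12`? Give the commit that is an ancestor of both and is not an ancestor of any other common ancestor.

c10

Ancestors of c8: {c10, c2, c3, c4, c6, c7, c8, c9}.
Ancestors of c12: {c10, c11, c12, c2, c5}.
Common ancestors: {c10, c2}.
Among these, c10 is not an ancestor of any other common ancestor — it is the merge base.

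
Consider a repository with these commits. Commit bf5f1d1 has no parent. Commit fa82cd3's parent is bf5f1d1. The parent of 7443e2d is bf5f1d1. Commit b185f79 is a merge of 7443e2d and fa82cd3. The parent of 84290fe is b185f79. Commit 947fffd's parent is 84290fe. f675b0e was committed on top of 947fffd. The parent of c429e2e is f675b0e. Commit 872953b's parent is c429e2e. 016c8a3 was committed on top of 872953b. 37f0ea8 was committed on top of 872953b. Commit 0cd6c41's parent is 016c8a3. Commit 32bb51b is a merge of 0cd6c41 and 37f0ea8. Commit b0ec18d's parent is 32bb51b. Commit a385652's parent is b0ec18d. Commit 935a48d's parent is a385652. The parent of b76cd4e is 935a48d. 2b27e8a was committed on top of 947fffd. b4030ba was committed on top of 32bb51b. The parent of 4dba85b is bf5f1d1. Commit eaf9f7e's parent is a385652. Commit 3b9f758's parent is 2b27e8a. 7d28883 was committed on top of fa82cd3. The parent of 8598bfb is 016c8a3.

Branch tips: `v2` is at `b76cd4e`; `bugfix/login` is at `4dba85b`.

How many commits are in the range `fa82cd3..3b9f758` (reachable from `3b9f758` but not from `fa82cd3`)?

Reachable from 3b9f758: {2b27e8a, 3b9f758, 7443e2d, 84290fe, 947fffd, b185f79, bf5f1d1, fa82cd3}.
Reachable from fa82cd3: {bf5f1d1, fa82cd3}.
In 3b9f758's history but not fa82cd3's: {2b27e8a, 3b9f758, 7443e2d, 84290fe, 947fffd, b185f79} — 6 commits.

6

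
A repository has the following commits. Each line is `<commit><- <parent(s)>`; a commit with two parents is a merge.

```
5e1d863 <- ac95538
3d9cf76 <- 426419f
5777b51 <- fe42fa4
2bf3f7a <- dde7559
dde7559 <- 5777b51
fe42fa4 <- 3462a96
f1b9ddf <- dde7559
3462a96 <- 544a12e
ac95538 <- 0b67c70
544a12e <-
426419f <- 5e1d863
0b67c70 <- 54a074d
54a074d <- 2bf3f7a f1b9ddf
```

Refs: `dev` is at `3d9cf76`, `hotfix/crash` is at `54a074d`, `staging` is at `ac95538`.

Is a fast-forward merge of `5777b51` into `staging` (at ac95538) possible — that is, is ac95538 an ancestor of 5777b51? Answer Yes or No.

No

A fast-forward from ac95538 to 5777b51 is possible iff ac95538 is an ancestor of 5777b51.
Ancestors of 5777b51: {3462a96, 544a12e, 5777b51, fe42fa4}.
ac95538 is not among them, so fast-forward is not possible.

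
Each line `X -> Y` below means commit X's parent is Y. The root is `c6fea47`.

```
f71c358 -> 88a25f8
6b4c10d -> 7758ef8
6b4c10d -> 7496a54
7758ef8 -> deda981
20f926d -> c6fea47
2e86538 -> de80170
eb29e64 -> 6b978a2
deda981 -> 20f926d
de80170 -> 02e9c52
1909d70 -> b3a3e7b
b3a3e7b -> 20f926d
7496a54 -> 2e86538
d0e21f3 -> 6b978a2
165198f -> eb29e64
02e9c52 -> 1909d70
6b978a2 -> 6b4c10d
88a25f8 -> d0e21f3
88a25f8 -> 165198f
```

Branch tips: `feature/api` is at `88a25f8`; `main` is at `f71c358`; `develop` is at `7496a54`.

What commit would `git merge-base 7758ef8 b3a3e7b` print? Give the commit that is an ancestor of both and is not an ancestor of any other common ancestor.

20f926d

Ancestors of 7758ef8: {20f926d, 7758ef8, c6fea47, deda981}.
Ancestors of b3a3e7b: {20f926d, b3a3e7b, c6fea47}.
Common ancestors: {20f926d, c6fea47}.
Among these, 20f926d is not an ancestor of any other common ancestor — it is the merge base.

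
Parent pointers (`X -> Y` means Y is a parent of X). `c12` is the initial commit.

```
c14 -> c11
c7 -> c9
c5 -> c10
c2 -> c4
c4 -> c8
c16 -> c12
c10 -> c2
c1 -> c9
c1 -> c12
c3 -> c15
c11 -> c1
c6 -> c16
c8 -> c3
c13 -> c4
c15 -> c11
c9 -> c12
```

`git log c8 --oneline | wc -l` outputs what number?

7

Walking parent pointers from c8: reachable set = {c1, c11, c12, c15, c3, c8, c9}.
That is 7 commits.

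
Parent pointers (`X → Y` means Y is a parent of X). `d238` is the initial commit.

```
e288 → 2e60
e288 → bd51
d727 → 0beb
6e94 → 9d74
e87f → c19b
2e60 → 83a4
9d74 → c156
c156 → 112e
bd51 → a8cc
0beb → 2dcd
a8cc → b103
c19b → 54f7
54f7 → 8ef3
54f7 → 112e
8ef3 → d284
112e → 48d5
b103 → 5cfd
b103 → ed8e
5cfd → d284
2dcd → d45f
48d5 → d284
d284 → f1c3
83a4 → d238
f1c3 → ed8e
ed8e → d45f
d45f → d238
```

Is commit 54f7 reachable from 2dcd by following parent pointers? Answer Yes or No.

Ancestors of 2dcd: {2dcd, d238, d45f}.
54f7 is not in that set, so it is not an ancestor of 2dcd.

No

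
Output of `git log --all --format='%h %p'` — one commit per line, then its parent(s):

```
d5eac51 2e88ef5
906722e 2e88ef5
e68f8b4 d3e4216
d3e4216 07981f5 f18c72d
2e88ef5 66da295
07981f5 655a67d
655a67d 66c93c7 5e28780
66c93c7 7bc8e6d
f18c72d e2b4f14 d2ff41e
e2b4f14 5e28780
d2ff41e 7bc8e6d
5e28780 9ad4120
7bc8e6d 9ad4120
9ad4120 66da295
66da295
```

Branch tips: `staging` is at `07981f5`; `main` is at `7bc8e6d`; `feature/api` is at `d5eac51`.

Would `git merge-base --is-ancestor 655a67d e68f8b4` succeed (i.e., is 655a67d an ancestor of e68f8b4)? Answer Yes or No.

Yes

Ancestors of e68f8b4 (commits reachable by following parents): {07981f5, 5e28780, 655a67d, 66c93c7, 66da295, 7bc8e6d, 9ad4120, d2ff41e, d3e4216, e2b4f14, e68f8b4, f18c72d}.
655a67d is in that set, so it is an ancestor of e68f8b4.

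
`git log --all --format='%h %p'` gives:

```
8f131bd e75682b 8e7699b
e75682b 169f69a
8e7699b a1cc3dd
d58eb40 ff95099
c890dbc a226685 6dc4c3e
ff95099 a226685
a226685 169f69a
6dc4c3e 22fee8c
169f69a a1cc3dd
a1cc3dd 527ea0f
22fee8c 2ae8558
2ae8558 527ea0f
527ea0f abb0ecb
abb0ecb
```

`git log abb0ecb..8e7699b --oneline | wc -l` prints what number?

3

Reachable from 8e7699b: {527ea0f, 8e7699b, a1cc3dd, abb0ecb}.
Reachable from abb0ecb: {abb0ecb}.
In 8e7699b's history but not abb0ecb's: {527ea0f, 8e7699b, a1cc3dd} — 3 commits.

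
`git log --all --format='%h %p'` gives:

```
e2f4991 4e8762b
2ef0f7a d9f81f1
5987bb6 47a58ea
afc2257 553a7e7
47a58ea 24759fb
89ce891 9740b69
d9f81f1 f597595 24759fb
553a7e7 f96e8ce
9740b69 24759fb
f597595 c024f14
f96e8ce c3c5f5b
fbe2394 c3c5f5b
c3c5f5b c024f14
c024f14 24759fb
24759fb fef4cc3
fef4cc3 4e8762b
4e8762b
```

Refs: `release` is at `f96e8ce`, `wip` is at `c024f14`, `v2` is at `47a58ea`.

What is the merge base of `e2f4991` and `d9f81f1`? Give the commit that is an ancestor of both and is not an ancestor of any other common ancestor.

4e8762b

Ancestors of e2f4991: {4e8762b, e2f4991}.
Ancestors of d9f81f1: {24759fb, 4e8762b, c024f14, d9f81f1, f597595, fef4cc3}.
Common ancestors: {4e8762b}.
The only common ancestor is 4e8762b, so it is the merge base.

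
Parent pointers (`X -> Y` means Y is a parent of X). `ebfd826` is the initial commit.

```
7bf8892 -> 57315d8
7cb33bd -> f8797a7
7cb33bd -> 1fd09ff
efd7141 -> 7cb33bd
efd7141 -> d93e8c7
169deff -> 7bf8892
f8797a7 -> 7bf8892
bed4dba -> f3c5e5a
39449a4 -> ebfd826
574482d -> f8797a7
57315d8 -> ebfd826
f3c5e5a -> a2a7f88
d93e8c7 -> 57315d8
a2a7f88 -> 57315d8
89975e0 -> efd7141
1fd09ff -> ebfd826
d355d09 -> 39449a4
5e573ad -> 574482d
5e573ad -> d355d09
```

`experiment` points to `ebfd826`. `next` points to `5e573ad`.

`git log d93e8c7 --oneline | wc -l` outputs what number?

3

Walking parent pointers from d93e8c7: reachable set = {57315d8, d93e8c7, ebfd826}.
That is 3 commits.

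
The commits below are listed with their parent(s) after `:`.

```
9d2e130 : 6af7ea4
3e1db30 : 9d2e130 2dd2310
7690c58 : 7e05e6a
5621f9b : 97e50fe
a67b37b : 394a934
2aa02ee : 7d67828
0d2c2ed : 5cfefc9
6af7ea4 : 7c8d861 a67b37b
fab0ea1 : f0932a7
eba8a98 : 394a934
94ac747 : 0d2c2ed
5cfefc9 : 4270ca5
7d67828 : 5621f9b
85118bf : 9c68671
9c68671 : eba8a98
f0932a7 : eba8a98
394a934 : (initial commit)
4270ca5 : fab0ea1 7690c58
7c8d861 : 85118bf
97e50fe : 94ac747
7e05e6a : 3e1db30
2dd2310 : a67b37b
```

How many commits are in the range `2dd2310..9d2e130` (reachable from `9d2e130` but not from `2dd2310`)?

6

Reachable from 9d2e130: {394a934, 6af7ea4, 7c8d861, 85118bf, 9c68671, 9d2e130, a67b37b, eba8a98}.
Reachable from 2dd2310: {2dd2310, 394a934, a67b37b}.
In 9d2e130's history but not 2dd2310's: {6af7ea4, 7c8d861, 85118bf, 9c68671, 9d2e130, eba8a98} — 6 commits.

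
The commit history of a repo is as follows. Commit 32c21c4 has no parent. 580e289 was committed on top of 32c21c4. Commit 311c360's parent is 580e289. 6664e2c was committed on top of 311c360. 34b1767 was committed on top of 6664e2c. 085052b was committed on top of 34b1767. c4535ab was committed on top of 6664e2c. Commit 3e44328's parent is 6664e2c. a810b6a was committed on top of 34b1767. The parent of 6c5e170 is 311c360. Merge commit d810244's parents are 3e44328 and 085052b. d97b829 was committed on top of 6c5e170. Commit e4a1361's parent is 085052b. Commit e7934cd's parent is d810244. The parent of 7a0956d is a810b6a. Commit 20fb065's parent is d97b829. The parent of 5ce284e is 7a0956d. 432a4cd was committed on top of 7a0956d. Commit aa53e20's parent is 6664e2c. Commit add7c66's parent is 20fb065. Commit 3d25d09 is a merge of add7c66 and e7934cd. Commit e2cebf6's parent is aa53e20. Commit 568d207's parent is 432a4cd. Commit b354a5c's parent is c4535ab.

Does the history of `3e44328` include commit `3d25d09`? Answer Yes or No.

Ancestors of 3e44328: {311c360, 32c21c4, 3e44328, 580e289, 6664e2c}.
3d25d09 is not in that set, so it is not an ancestor of 3e44328.

No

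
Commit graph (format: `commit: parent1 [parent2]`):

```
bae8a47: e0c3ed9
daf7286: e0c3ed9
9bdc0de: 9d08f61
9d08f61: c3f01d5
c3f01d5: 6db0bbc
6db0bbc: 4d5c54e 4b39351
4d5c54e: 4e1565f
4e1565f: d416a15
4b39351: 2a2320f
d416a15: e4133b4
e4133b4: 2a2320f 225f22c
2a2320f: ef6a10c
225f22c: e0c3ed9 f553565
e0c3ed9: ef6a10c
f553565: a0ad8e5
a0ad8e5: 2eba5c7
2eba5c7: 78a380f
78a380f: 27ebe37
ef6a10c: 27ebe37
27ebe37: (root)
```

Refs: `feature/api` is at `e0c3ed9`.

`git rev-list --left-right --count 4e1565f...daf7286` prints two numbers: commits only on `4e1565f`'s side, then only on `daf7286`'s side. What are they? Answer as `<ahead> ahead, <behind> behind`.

9 ahead, 1 behind

Reachable from 4e1565f: {225f22c, 27ebe37, 2a2320f, 2eba5c7, 4e1565f, 78a380f, a0ad8e5, d416a15, e0c3ed9, e4133b4, ef6a10c, f553565}.
Reachable from daf7286: {27ebe37, daf7286, e0c3ed9, ef6a10c}.
Only in 4e1565f's history (ahead): {225f22c, 2a2320f, 2eba5c7, 4e1565f, 78a380f, a0ad8e5, d416a15, e4133b4, f553565} — 9.
Only in daf7286's history (behind): {daf7286} — 1.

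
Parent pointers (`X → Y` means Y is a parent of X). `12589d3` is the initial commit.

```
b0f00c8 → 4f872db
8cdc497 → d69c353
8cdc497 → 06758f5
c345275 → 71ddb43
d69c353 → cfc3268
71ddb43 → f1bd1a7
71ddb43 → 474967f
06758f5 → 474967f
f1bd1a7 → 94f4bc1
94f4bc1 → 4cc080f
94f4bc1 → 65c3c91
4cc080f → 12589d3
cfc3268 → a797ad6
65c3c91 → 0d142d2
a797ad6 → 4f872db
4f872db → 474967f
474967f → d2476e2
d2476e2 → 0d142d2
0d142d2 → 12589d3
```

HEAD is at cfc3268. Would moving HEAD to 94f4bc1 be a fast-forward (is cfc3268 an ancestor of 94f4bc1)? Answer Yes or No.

No

A fast-forward from cfc3268 to 94f4bc1 is possible iff cfc3268 is an ancestor of 94f4bc1.
Ancestors of 94f4bc1: {0d142d2, 12589d3, 4cc080f, 65c3c91, 94f4bc1}.
cfc3268 is not among them, so fast-forward is not possible.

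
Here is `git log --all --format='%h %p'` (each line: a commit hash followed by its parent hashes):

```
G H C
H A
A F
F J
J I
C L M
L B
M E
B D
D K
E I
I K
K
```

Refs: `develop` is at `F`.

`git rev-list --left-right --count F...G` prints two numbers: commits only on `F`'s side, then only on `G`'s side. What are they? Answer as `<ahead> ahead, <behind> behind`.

Reachable from F: {F, I, J, K}.
Reachable from G: {A, B, C, D, E, F, G, H, I, J, K, L, M}.
Only in F's history (ahead): {} — 0.
Only in G's history (behind): {A, B, C, D, E, G, H, L, M} — 9.

0 ahead, 9 behind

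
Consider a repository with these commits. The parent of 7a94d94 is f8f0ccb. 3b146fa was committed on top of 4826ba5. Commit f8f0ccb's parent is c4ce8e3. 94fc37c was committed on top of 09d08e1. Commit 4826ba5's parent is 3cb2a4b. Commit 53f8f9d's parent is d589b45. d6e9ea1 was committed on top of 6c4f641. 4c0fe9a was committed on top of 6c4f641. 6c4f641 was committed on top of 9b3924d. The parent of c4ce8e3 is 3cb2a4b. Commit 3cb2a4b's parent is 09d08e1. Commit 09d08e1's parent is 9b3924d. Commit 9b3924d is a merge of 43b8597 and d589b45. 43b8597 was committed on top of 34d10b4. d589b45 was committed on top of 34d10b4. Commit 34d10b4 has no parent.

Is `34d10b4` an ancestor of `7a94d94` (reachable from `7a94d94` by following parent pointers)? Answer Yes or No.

Ancestors of 7a94d94 (commits reachable by following parents): {09d08e1, 34d10b4, 3cb2a4b, 43b8597, 7a94d94, 9b3924d, c4ce8e3, d589b45, f8f0ccb}.
34d10b4 is in that set, so it is an ancestor of 7a94d94.

Yes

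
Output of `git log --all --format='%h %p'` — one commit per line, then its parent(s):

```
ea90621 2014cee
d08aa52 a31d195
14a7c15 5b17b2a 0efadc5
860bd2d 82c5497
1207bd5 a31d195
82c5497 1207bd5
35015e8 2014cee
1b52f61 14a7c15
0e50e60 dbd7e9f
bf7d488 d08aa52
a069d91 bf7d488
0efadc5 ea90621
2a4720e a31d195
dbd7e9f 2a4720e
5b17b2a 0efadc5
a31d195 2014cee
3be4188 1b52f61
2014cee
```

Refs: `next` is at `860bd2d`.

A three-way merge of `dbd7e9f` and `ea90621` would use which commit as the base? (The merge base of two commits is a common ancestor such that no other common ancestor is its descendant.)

2014cee

Ancestors of dbd7e9f: {2014cee, 2a4720e, a31d195, dbd7e9f}.
Ancestors of ea90621: {2014cee, ea90621}.
Common ancestors: {2014cee}.
The only common ancestor is 2014cee, so it is the merge base.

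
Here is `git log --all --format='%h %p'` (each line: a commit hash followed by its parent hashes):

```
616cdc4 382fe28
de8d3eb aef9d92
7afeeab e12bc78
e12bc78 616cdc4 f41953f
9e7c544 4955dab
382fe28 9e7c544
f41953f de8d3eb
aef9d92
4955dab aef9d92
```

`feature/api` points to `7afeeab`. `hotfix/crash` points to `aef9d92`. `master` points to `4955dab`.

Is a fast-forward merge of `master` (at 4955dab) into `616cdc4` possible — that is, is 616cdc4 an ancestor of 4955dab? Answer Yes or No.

A fast-forward from 616cdc4 to 4955dab is possible iff 616cdc4 is an ancestor of 4955dab.
Ancestors of 4955dab: {4955dab, aef9d92}.
616cdc4 is not among them, so fast-forward is not possible.

No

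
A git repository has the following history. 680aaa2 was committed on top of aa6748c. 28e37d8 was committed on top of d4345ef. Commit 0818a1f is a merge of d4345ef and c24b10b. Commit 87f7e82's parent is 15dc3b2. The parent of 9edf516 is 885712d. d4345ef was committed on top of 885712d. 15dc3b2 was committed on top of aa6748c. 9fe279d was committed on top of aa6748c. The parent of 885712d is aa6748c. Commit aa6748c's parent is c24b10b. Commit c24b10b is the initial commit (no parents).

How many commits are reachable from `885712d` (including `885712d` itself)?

3

Walking parent pointers from 885712d: reachable set = {885712d, aa6748c, c24b10b}.
That is 3 commits.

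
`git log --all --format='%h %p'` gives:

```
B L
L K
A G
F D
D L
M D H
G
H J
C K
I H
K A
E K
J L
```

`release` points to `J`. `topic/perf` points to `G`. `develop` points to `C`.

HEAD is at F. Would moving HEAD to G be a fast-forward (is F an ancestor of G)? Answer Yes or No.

No

A fast-forward from F to G is possible iff F is an ancestor of G.
Ancestors of G: {G}.
F is not among them, so fast-forward is not possible.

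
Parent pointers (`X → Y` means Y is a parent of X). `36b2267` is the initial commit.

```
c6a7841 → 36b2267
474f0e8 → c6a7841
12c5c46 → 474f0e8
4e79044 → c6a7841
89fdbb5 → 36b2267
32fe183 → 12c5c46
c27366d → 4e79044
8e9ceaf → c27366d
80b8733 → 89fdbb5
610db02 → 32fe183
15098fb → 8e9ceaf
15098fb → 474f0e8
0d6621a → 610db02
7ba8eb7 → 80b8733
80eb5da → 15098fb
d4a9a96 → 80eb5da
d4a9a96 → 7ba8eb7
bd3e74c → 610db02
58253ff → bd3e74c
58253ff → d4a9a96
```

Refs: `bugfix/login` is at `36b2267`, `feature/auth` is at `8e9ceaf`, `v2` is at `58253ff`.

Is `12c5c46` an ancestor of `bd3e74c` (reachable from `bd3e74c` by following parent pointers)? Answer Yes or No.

Yes

Ancestors of bd3e74c (commits reachable by following parents): {12c5c46, 32fe183, 36b2267, 474f0e8, 610db02, bd3e74c, c6a7841}.
12c5c46 is in that set, so it is an ancestor of bd3e74c.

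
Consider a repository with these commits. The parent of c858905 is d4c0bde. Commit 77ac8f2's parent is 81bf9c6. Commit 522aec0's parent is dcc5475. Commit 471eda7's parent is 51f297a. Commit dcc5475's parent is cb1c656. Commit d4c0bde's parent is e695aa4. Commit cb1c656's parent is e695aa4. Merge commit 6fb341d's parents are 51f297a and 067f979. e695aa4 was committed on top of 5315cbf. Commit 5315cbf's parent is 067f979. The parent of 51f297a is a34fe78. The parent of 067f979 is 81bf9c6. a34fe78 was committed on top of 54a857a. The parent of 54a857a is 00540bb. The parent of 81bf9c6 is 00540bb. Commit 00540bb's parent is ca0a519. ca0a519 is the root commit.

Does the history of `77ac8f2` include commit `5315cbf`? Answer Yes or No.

No

Ancestors of 77ac8f2: {00540bb, 77ac8f2, 81bf9c6, ca0a519}.
5315cbf is not in that set, so it is not an ancestor of 77ac8f2.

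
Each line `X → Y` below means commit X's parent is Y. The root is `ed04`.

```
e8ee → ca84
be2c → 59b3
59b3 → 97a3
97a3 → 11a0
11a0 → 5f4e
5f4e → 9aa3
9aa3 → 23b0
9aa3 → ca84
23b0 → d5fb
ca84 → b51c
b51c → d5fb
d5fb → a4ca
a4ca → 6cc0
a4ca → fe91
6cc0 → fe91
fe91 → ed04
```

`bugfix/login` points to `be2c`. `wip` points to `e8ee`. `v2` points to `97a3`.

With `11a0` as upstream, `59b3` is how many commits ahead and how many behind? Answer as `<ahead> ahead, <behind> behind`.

2 ahead, 0 behind

Reachable from 59b3: {11a0, 23b0, 59b3, 5f4e, 6cc0, 97a3, 9aa3, a4ca, b51c, ca84, d5fb, ed04, fe91}.
Reachable from 11a0: {11a0, 23b0, 5f4e, 6cc0, 9aa3, a4ca, b51c, ca84, d5fb, ed04, fe91}.
Only in 59b3's history (ahead): {59b3, 97a3} — 2.
Only in 11a0's history (behind): {} — 0.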